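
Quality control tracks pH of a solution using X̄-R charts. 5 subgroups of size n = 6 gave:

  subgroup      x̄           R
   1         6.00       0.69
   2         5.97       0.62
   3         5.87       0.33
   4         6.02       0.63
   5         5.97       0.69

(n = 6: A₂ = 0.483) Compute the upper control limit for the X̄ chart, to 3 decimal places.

X̄̄ = (6.00 + 5.97 + 5.87 + 6.02 + 5.97) / 5 = 29.8300 / 5 = 5.9660
R̄ = (0.69 + 0.62 + 0.33 + 0.63 + 0.69) / 5 = 2.9600 / 5 = 0.5920
UCL = X̄̄ + A₂·R̄ = 5.9660 + 0.483 × 0.5920 = 6.2519

6.252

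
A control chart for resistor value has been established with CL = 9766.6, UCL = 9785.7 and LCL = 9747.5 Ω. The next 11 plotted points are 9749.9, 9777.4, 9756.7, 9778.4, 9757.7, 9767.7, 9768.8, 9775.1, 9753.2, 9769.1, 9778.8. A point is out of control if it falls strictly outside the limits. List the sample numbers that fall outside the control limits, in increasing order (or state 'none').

none

All 11 points lie within [9747.5, 9785.7].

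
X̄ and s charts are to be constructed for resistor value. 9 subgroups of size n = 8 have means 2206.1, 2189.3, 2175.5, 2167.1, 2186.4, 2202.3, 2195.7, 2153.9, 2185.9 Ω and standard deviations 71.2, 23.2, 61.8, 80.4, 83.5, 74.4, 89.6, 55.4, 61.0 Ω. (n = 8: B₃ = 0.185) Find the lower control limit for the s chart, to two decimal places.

s̄ = (71.2 + 23.2 + 61.8 + 80.4 + 83.5 + 74.4 + 89.6 + 55.4 + 61.0) / 9 = 66.7222
LCL_s = B₃·s̄ = 0.185 × 66.7222 = 12.3436

12.34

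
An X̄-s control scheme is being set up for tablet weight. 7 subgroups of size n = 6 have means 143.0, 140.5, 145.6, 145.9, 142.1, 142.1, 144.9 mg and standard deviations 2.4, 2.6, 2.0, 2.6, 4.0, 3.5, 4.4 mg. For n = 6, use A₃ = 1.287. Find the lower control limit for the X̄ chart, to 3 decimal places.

X̄̄ = (143.0 + 140.5 + 145.6 + 145.9 + 142.1 + 142.1 + 144.9) / 7 = 143.4429
s̄ = (2.4 + 2.6 + 2.0 + 2.6 + 4.0 + 3.5 + 4.4) / 7 = 3.0714
LCL = X̄̄ − A₃·s̄ = 143.4429 − 1.287 × 3.0714 = 139.4899

139.490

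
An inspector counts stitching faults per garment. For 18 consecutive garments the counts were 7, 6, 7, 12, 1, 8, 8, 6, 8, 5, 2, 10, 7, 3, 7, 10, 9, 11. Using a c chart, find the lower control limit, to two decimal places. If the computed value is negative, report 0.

c̄ = (7 + 6 + 7 + 12 + 1 + 8 + 8 + 6 + 8 + 5 + 2 + 10 + 7 + 3 + 7 + 10 + 9 + 11) / 18 = 127 / 18 = 7.0556
LCL = c̄ − 3√c̄ = 7.0556 − 3 × 2.6562 = -0.9131 → 0 (cannot be negative)

0.00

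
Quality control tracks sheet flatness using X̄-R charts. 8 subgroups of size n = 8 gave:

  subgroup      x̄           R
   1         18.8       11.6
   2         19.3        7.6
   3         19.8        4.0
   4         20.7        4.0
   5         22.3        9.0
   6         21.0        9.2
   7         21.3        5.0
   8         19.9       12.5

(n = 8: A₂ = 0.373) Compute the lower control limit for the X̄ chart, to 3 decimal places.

17.455

X̄̄ = (18.8 + 19.3 + 19.8 + 20.7 + 22.3 + 21.0 + 21.3 + 19.9) / 8 = 163.1000 / 8 = 20.3875
R̄ = (11.6 + 7.6 + 4.0 + 4.0 + 9.0 + 9.2 + 5.0 + 12.5) / 8 = 62.9000 / 8 = 7.8625
LCL = X̄̄ − A₂·R̄ = 20.3875 − 0.373 × 7.8625 = 17.4548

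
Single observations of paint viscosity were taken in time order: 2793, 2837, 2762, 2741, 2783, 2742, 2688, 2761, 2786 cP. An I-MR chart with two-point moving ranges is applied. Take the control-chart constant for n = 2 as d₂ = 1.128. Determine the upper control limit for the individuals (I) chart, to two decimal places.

X̄ = (2793 + 2837 + 2762 + 2741 + 2783 + 2742 + 2688 + 2761 + 2786) / 9 = 2765.8889
Moving ranges: 44, 75, 21, 42, 41, 54, 73, 25; M̄R̄ = 375.0000 / 8 = 46.8750
UCL = X̄ + 3·M̄R̄/d₂ = 2765.8889 + 3 × 46.8750 / 1.128 = 2890.5564

2890.56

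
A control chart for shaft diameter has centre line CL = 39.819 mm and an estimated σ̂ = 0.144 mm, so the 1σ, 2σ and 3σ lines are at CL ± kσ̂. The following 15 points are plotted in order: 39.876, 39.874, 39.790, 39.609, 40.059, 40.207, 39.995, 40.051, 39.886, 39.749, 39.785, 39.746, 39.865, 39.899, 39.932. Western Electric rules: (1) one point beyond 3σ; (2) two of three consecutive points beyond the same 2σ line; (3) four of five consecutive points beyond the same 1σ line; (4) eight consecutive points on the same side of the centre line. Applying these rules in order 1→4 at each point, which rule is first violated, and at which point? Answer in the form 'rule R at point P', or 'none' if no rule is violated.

Zone of each point (C = within 1σ̂, B = 1σ̂–2σ̂, A = 2σ̂–3σ̂, * = beyond 3σ̂; sign = side of CL): 1:+C, 2:+C, 3:-C, 4:-B, 5:+B, 6:+A, 7:+B, 8:+B, 9:+C, 10:-C, 11:-C, 12:-C, 13:+C, 14:+C, 15:+C
Rule 3 (four of five consecutive points beyond the same 1σ limit) is satisfied at point 8.

rule 3 at point 8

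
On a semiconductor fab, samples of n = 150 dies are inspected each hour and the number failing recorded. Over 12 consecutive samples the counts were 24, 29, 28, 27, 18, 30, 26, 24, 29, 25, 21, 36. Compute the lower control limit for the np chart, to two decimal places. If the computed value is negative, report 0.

p̄ = Σdᵢ / (k·n) = 317 / (12 × 150) = 0.17611
LCL = np̄ − 3·√(np̄(1−p̄)) = 26.4167 − 3 × 4.6652 = 12.4210

12.42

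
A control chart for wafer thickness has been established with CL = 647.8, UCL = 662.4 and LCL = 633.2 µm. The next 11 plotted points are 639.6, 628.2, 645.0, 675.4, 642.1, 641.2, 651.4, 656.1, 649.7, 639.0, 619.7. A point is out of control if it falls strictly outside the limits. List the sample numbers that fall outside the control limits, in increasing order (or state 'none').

2, 4, 11

Compare each point to [633.2, 662.4]: sample 2 = 628.2 < LCL; sample 4 = 675.4 > UCL; sample 11 = 619.7 < LCL.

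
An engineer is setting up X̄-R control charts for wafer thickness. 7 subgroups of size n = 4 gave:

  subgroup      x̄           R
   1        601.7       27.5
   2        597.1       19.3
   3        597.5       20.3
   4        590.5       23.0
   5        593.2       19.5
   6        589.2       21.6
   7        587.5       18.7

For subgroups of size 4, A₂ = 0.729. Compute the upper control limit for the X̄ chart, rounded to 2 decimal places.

X̄̄ = (601.7 + 597.1 + 597.5 + 590.5 + 593.2 + 589.2 + 587.5) / 7 = 4156.7000 / 7 = 593.8143
R̄ = (27.5 + 19.3 + 20.3 + 23.0 + 19.5 + 21.6 + 18.7) / 7 = 149.9000 / 7 = 21.4143
UCL = X̄̄ + A₂·R̄ = 593.8143 + 0.729 × 21.4143 = 609.4253

609.43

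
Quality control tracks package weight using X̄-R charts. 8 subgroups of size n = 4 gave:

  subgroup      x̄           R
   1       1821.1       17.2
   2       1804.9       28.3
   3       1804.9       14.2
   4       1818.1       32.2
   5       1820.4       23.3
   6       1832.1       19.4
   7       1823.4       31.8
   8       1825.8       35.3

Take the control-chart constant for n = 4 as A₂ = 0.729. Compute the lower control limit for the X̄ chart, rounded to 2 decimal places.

X̄̄ = (1821.1 + 1804.9 + 1804.9 + 1818.1 + 1820.4 + 1832.1 + 1823.4 + 1825.8) / 8 = 14550.7000 / 8 = 1818.8375
R̄ = (17.2 + 28.3 + 14.2 + 32.2 + 23.3 + 19.4 + 31.8 + 35.3) / 8 = 201.7000 / 8 = 25.2125
LCL = X̄̄ − A₂·R̄ = 1818.8375 − 0.729 × 25.2125 = 1800.4576

1800.46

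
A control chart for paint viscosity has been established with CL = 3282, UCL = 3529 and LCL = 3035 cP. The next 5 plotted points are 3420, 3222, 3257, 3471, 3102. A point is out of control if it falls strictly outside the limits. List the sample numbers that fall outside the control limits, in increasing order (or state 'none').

All 5 points lie within [3035, 3529].

none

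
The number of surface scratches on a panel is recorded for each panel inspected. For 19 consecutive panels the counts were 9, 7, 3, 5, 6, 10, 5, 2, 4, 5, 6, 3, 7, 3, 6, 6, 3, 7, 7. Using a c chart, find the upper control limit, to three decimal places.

c̄ = (9 + 7 + 3 + 5 + 6 + 10 + 5 + 2 + 4 + 5 + 6 + 3 + 7 + 3 + 6 + 6 + 3 + 7 + 7) / 19 = 104 / 19 = 5.4737
UCL = c̄ + 3√c̄ = 5.4737 + 3 × √5.4737 = 5.4737 + 3 × 2.3396 = 12.4925

12.492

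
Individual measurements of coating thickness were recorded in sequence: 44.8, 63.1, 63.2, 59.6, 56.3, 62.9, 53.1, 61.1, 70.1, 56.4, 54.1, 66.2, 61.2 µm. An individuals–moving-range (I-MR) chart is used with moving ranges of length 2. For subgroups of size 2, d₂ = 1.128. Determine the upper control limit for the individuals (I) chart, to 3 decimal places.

79.738

X̄ = (44.8 + 63.1 + 63.2 + 59.6 + 56.3 + 62.9 + 53.1 + 61.1 + 70.1 + 56.4 + 54.1 + 66.2 + 61.2) / 13 = 59.3923
Moving ranges: 18.3, 0.1, 3.6, 3.3, 6.6, 9.8, 8.0, 9.0, 13.7, 2.3, 12.1, 5.0; M̄R̄ = 91.8000 / 12 = 7.6500
UCL = X̄ + 3·M̄R̄/d₂ = 59.3923 + 3 × 7.6500 / 1.128 = 79.7381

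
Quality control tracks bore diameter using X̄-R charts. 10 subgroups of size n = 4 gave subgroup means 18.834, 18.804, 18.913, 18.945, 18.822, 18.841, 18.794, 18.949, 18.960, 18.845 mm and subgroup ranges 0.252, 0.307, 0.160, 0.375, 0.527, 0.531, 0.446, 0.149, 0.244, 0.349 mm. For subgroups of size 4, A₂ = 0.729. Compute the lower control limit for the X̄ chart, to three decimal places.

18.627

X̄̄ = (18.834 + 18.804 + 18.913 + 18.945 + 18.822 + 18.841 + 18.794 + 18.949 + 18.960 + 18.845) / 10 = 188.7070 / 10 = 18.8707
R̄ = (0.252 + 0.307 + 0.160 + 0.375 + 0.527 + 0.531 + 0.446 + 0.149 + 0.244 + 0.349) / 10 = 3.3400 / 10 = 0.3340
LCL = X̄̄ − A₂·R̄ = 18.8707 − 0.729 × 0.3340 = 18.6272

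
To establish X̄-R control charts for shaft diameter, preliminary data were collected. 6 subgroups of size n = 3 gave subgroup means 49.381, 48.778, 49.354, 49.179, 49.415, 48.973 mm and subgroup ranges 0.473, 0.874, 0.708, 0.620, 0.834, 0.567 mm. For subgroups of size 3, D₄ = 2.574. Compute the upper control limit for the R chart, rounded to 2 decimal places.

1.75

R̄ = (0.473 + 0.874 + 0.708 + 0.620 + 0.834 + 0.567) / 6 = 4.0760 / 6 = 0.6793
UCL_R = D₄·R̄ = 2.574 × 0.6793 = 1.7486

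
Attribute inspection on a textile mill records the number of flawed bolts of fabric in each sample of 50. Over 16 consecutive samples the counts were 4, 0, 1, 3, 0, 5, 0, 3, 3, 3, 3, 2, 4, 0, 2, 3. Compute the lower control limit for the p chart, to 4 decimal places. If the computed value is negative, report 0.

p̄ = Σdᵢ / (k·n) = 36 / (16 × 50) = 0.04500
LCL = p̄ − 3·√(p̄(1−p̄)/n) = 0.04500 − 3 × 0.02932 = -0.04295 → 0 (negative, so LCL = 0)

0.0000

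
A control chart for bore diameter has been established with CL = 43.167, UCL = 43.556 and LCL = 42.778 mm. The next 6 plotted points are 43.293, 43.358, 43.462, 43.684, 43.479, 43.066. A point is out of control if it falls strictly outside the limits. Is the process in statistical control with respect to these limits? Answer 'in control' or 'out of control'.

Compare each point to [42.778, 43.556]: sample 4 = 43.684 > UCL.

out of control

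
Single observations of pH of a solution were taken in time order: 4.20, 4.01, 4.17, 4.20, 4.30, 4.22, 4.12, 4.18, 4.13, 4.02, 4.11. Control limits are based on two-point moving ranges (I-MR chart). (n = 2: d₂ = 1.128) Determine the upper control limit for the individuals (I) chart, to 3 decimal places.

X̄ = (4.20 + 4.01 + 4.17 + 4.20 + 4.30 + 4.22 + 4.12 + 4.18 + 4.13 + 4.02 + 4.11) / 11 = 4.1509
Moving ranges: 0.19, 0.16, 0.03, 0.10, 0.08, 0.10, 0.06, 0.05, 0.11, 0.09; M̄R̄ = 0.9700 / 10 = 0.0970
UCL = X̄ + 3·M̄R̄/d₂ = 4.1509 + 3 × 0.0970 / 1.128 = 4.4089

4.409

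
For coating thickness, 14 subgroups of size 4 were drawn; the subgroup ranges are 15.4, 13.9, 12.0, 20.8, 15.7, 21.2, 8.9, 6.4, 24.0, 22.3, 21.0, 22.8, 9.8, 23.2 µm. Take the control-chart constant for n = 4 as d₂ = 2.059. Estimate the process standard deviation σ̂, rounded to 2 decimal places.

8.24

R̄ = (15.4 + 13.9 + 12.0 + 20.8 + 15.7 + 21.2 + 8.9 + 6.4 + 24.0 + 22.3 + 21.0 + 22.8 + 9.8 + 23.2) / 14 = 16.9571
σ̂ = R̄ / d₂ = 16.9571 / 2.059 = 8.2356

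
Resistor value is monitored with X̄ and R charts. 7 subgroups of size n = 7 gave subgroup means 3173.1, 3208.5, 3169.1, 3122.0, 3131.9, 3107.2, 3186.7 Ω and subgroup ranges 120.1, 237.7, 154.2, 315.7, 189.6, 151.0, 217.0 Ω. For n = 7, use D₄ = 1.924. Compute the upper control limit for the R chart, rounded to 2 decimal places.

R̄ = (120.1 + 237.7 + 154.2 + 315.7 + 189.6 + 151.0 + 217.0) / 7 = 1385.3000 / 7 = 197.9000
UCL_R = D₄·R̄ = 1.924 × 197.9000 = 380.7596

380.76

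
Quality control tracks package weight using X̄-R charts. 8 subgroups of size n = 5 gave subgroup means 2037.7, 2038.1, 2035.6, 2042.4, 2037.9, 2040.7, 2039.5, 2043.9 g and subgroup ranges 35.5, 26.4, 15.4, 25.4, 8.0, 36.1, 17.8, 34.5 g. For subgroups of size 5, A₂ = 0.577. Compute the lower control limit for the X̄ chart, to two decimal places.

2025.11

X̄̄ = (2037.7 + 2038.1 + 2035.6 + 2042.4 + 2037.9 + 2040.7 + 2039.5 + 2043.9) / 8 = 16315.8000 / 8 = 2039.4750
R̄ = (35.5 + 26.4 + 15.4 + 25.4 + 8.0 + 36.1 + 17.8 + 34.5) / 8 = 199.1000 / 8 = 24.8875
LCL = X̄̄ − A₂·R̄ = 2039.4750 − 0.577 × 24.8875 = 2025.1149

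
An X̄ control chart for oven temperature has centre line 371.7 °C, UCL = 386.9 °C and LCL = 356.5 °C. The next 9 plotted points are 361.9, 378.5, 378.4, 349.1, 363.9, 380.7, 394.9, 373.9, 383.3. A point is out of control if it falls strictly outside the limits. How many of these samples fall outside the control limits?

2

Compare each point to [356.5, 386.9]: sample 4 = 349.1 < LCL; sample 7 = 394.9 > UCL.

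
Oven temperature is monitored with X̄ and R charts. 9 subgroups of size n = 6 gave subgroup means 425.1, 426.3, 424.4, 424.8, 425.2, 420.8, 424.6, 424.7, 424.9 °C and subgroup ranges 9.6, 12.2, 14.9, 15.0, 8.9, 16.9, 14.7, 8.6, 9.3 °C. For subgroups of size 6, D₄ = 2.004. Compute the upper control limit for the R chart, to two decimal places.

24.52

R̄ = (9.6 + 12.2 + 14.9 + 15.0 + 8.9 + 16.9 + 14.7 + 8.6 + 9.3) / 9 = 110.1000 / 9 = 12.2333
UCL_R = D₄·R̄ = 2.004 × 12.2333 = 24.5156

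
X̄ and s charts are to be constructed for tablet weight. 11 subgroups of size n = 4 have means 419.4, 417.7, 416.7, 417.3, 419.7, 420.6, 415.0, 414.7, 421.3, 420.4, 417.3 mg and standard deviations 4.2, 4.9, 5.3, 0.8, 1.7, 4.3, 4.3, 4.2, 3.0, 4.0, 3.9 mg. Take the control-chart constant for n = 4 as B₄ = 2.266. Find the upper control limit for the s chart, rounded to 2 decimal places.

8.36

s̄ = (4.2 + 4.9 + 5.3 + 0.8 + 1.7 + 4.3 + 4.3 + 4.2 + 3.0 + 4.0 + 3.9) / 11 = 3.6909
UCL_s = B₄·s̄ = 2.266 × 3.6909 = 8.3636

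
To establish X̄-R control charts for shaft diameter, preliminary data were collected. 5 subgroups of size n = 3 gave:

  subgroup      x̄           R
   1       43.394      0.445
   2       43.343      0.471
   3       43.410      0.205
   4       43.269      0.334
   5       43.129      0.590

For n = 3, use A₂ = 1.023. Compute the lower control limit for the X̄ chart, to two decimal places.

42.89

X̄̄ = (43.394 + 43.343 + 43.410 + 43.269 + 43.129) / 5 = 216.5450 / 5 = 43.3090
R̄ = (0.445 + 0.471 + 0.205 + 0.334 + 0.590) / 5 = 2.0450 / 5 = 0.4090
LCL = X̄̄ − A₂·R̄ = 43.3090 − 1.023 × 0.4090 = 42.8906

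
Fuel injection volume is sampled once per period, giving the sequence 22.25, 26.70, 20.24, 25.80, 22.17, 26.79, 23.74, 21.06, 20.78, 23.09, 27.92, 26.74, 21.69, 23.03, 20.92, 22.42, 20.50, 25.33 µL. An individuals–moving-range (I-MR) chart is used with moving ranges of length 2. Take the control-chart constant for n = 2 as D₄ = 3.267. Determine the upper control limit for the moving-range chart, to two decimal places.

10.72

Moving ranges: 4.45, 6.46, 5.56, 3.63, 4.62, 3.05, 2.68, 0.28, 2.31, 4.83, 1.18, 5.05, 1.34, 2.11, 1.50, 1.92, 4.83; M̄R̄ = 55.8000 / 17 = 3.2824
UCL_MR = D₄·M̄R̄ = 3.267 × 3.2824 = 10.7234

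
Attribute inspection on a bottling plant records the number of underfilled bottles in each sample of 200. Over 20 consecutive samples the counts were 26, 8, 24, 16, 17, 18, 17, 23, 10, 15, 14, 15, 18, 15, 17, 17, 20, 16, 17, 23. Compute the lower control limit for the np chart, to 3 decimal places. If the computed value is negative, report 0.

p̄ = Σdᵢ / (k·n) = 346 / (20 × 200) = 0.08650
LCL = np̄ − 3·√(np̄(1−p̄)) = 17.3000 − 3 × 3.9754 = 5.3739

5.374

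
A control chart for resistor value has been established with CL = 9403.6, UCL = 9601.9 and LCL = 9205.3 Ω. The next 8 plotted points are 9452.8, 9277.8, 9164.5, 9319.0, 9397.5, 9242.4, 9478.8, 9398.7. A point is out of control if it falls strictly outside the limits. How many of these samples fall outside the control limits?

1

Compare each point to [9205.3, 9601.9]: sample 3 = 9164.5 < LCL.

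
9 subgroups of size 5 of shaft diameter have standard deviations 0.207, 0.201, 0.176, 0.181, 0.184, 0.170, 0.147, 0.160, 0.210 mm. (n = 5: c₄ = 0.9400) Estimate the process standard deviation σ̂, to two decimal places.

s̄ = (0.207 + 0.201 + 0.176 + 0.181 + 0.184 + 0.170 + 0.147 + 0.160 + 0.210) / 9 = 0.1818
σ̂ = s̄ / c₄ = 0.1818 / 0.9400 = 0.1934

0.19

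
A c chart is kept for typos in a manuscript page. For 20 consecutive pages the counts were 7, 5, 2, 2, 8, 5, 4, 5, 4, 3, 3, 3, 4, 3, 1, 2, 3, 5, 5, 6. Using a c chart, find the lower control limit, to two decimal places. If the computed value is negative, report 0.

0.00

c̄ = (7 + 5 + 2 + 2 + 8 + 5 + 4 + 5 + 4 + 3 + 3 + 3 + 4 + 3 + 1 + 2 + 3 + 5 + 5 + 6) / 20 = 80 / 20 = 4.0000
LCL = c̄ − 3√c̄ = 4.0000 − 3 × 2.0000 = -2.0000 → 0 (cannot be negative)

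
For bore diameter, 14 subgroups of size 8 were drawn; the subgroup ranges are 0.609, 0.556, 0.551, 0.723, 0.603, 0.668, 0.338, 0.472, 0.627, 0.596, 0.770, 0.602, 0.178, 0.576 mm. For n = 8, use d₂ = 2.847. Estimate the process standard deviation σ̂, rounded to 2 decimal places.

0.20

R̄ = (0.609 + 0.556 + 0.551 + 0.723 + 0.603 + 0.668 + 0.338 + 0.472 + 0.627 + 0.596 + 0.770 + 0.602 + 0.178 + 0.576) / 14 = 0.5621
σ̂ = R̄ / d₂ = 0.5621 / 2.847 = 0.1974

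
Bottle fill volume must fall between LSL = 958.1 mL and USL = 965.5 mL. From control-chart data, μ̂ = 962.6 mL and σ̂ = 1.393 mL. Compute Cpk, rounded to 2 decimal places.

Cpu = (USL − μ̂) / (3σ̂) = (965.5 − 962.6) / (3 × 1.393) = 0.6939; Cpl = (μ̂ − LSL) / (3σ̂) = (962.6 − 958.1) / (3 × 1.393) = 1.0768; Cpk = min(Cpu, Cpl) = 0.6939

0.69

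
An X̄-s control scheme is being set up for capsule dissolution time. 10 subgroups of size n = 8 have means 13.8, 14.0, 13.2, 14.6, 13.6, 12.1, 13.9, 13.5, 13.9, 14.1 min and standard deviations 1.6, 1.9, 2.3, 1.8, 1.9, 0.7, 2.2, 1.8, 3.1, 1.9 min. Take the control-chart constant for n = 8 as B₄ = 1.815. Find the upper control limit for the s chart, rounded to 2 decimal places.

3.48

s̄ = (1.6 + 1.9 + 2.3 + 1.8 + 1.9 + 0.7 + 2.2 + 1.8 + 3.1 + 1.9) / 10 = 1.9200
UCL_s = B₄·s̄ = 1.815 × 1.9200 = 3.4848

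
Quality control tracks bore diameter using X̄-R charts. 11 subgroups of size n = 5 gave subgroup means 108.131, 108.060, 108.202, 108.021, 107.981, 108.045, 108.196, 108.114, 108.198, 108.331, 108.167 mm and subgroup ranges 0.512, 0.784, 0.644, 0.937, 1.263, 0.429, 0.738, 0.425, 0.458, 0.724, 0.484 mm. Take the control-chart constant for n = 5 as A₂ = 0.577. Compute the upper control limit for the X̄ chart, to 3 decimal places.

108.520

X̄̄ = (108.131 + 108.060 + 108.202 + 108.021 + 107.981 + 108.045 + 108.196 + 108.114 + 108.198 + 108.331 + 108.167) / 11 = 1189.4460 / 11 = 108.1315
R̄ = (0.512 + 0.784 + 0.644 + 0.937 + 1.263 + 0.429 + 0.738 + 0.425 + 0.458 + 0.724 + 0.484) / 11 = 7.3980 / 11 = 0.6725
UCL = X̄̄ + A₂·R̄ = 108.1315 + 0.577 × 0.6725 = 108.5195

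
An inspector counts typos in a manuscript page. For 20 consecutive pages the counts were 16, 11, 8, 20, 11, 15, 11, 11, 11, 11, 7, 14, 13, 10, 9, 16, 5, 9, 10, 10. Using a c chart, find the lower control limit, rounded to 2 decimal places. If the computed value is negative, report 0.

c̄ = (16 + 11 + 8 + 20 + 11 + 15 + 11 + 11 + 11 + 11 + 7 + 14 + 13 + 10 + 9 + 16 + 5 + 9 + 10 + 10) / 20 = 228 / 20 = 11.4000
LCL = c̄ − 3√c̄ = 11.4000 − 3 × 3.3764 = 1.2708

1.27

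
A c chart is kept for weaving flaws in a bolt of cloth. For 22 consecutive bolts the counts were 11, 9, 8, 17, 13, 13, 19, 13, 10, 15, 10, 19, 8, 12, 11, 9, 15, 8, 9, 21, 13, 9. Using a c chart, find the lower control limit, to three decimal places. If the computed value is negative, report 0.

1.815

c̄ = (11 + 9 + 8 + 17 + 13 + 13 + 19 + 13 + 10 + 15 + 10 + 19 + 8 + 12 + 11 + 9 + 15 + 8 + 9 + 21 + 13 + 9) / 22 = 272 / 22 = 12.3636
LCL = c̄ − 3√c̄ = 12.3636 − 3 × 3.5162 = 1.8150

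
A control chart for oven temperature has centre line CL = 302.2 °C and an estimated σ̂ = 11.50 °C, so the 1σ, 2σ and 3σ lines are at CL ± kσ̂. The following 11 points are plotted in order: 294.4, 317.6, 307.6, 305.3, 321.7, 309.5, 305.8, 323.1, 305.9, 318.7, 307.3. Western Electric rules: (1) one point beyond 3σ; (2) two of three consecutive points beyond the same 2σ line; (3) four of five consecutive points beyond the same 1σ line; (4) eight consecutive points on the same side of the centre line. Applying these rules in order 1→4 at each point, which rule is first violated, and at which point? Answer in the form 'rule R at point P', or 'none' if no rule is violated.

Zone of each point (C = within 1σ̂, B = 1σ̂–2σ̂, A = 2σ̂–3σ̂, * = beyond 3σ̂; sign = side of CL): 1:-C, 2:+B, 3:+C, 4:+C, 5:+B, 6:+C, 7:+C, 8:+B, 9:+C, 10:+B, 11:+C
Rule 4 (eight consecutive points on the same side of the centre line) is satisfied at point 9.

rule 4 at point 9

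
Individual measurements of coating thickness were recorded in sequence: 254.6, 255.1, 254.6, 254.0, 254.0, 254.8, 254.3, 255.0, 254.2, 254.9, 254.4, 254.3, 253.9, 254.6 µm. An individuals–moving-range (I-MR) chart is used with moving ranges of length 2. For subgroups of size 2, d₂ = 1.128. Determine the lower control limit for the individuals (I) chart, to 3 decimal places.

X̄ = (254.6 + 255.1 + 254.6 + 254.0 + 254.0 + 254.8 + 254.3 + 255.0 + 254.2 + 254.9 + 254.4 + 254.3 + 253.9 + 254.6) / 14 = 254.4786
Moving ranges: 0.5, 0.5, 0.6, 0.0, 0.8, 0.5, 0.7, 0.8, 0.7, 0.5, 0.1, 0.4, 0.7; M̄R̄ = 6.8000 / 13 = 0.5231
LCL = X̄ − 3·M̄R̄/d₂ = 254.4786 − 3 × 0.5231 / 1.128 = 253.0874

253.087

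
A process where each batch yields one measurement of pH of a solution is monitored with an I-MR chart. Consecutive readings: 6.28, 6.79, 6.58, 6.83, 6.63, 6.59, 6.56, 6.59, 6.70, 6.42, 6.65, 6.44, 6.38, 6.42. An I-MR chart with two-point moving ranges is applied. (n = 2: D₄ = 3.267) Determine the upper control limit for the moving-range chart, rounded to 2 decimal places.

Moving ranges: 0.51, 0.21, 0.25, 0.20, 0.04, 0.03, 0.03, 0.11, 0.28, 0.23, 0.21, 0.06, 0.04; M̄R̄ = 2.2000 / 13 = 0.1692
UCL_MR = D₄·M̄R̄ = 3.267 × 0.1692 = 0.5529

0.55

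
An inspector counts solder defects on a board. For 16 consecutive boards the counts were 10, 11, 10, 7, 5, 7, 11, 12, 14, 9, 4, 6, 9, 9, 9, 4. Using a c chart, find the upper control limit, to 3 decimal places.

c̄ = (10 + 11 + 10 + 7 + 5 + 7 + 11 + 12 + 14 + 9 + 4 + 6 + 9 + 9 + 9 + 4) / 16 = 137 / 16 = 8.5625
UCL = c̄ + 3√c̄ = 8.5625 + 3 × √8.5625 = 8.5625 + 3 × 2.9262 = 17.3410

17.341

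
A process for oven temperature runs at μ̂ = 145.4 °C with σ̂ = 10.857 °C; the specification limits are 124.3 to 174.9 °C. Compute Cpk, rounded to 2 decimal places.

Cpu = (USL − μ̂) / (3σ̂) = (174.9 − 145.4) / (3 × 10.857) = 0.9057; Cpl = (μ̂ − LSL) / (3σ̂) = (145.4 − 124.3) / (3 × 10.857) = 0.6478; Cpk = min(Cpu, Cpl) = 0.6478

0.65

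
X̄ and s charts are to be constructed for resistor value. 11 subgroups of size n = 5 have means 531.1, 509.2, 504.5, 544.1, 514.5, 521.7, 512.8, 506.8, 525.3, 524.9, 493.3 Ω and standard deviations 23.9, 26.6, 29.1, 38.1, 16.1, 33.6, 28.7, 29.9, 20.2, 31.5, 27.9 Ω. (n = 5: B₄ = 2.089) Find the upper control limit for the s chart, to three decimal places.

58.036

s̄ = (23.9 + 26.6 + 29.1 + 38.1 + 16.1 + 33.6 + 28.7 + 29.9 + 20.2 + 31.5 + 27.9) / 11 = 27.7818
UCL_s = B₄·s̄ = 2.089 × 27.7818 = 58.0362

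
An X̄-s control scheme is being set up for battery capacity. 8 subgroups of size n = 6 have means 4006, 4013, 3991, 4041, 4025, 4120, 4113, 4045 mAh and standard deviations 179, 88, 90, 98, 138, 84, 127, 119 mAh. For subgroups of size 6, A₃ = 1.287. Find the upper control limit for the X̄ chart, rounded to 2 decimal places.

4192.74

X̄̄ = (4006 + 4013 + 3991 + 4041 + 4025 + 4120 + 4113 + 4045) / 8 = 4044.2500
s̄ = (179 + 88 + 90 + 98 + 138 + 84 + 127 + 119) / 8 = 115.3750
UCL = X̄̄ + A₃·s̄ = 4044.2500 + 1.287 × 115.3750 = 4192.7376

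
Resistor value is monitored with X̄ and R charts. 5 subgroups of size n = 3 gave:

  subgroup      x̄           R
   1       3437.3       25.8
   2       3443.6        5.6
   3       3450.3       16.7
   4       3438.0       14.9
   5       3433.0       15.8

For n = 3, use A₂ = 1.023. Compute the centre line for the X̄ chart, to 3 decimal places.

X̄̄ = (3437.3 + 3443.6 + 3450.3 + 3438.0 + 3433.0) / 5 = 17202.2000 / 5 = 3440.4400
CL = X̄̄ = 3440.4400

3440.440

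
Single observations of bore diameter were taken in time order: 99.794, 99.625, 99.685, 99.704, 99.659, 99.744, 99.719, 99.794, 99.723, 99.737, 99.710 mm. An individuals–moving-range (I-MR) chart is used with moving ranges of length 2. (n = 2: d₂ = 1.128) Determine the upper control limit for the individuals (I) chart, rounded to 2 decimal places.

X̄ = (99.794 + 99.625 + 99.685 + 99.704 + 99.659 + 99.744 + 99.719 + 99.794 + 99.723 + 99.737 + 99.710) / 11 = 99.7176
Moving ranges: 0.169, 0.060, 0.019, 0.045, 0.085, 0.025, 0.075, 0.071, 0.014, 0.027; M̄R̄ = 0.5900 / 10 = 0.0590
UCL = X̄ + 3·M̄R̄/d₂ = 99.7176 + 3 × 0.0590 / 1.128 = 99.8746

99.87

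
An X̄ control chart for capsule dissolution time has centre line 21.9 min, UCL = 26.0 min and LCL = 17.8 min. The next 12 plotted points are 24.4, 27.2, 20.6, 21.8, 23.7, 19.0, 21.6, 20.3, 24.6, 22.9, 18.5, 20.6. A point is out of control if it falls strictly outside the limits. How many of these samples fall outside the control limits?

Compare each point to [17.8, 26.0]: sample 2 = 27.2 > UCL.

1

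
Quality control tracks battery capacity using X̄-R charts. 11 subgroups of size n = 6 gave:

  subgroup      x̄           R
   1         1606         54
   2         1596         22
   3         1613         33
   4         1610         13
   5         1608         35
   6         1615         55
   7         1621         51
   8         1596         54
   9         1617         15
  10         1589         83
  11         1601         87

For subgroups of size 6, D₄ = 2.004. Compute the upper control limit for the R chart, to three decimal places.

R̄ = (54 + 22 + 33 + 13 + 35 + 55 + 51 + 54 + 15 + 83 + 87) / 11 = 502.0000 / 11 = 45.6364
UCL_R = D₄·R̄ = 2.004 × 45.6364 = 91.4553

91.455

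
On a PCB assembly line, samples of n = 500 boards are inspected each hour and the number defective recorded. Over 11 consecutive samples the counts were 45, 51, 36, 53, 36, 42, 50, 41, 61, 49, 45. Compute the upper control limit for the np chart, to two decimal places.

65.71

p̄ = Σdᵢ / (k·n) = 509 / (11 × 500) = 0.09255
UCL = np̄ + 3·√(np̄(1−p̄)) = 46.2727 + 3 × √(46.2727×0.90745) = 46.2727 + 3 × 6.4800 = 65.7127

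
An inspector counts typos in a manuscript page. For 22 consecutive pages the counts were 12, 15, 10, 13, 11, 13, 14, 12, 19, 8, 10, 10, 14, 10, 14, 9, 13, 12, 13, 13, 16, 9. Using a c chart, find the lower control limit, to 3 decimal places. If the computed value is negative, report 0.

c̄ = (12 + 15 + 10 + 13 + 11 + 13 + 14 + 12 + 19 + 8 + 10 + 10 + 14 + 10 + 14 + 9 + 13 + 12 + 13 + 13 + 16 + 9) / 22 = 270 / 22 = 12.2727
LCL = c̄ − 3√c̄ = 12.2727 − 3 × 3.5032 = 1.7630

1.763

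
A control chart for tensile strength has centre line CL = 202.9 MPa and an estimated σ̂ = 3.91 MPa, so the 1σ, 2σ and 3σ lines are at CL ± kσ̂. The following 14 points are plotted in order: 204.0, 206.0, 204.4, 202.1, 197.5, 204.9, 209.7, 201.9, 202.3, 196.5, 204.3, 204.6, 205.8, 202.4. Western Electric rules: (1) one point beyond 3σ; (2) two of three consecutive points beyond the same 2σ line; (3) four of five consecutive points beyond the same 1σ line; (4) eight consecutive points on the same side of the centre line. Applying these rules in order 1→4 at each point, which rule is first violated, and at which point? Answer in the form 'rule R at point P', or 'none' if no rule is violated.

Zone of each point (C = within 1σ̂, B = 1σ̂–2σ̂, A = 2σ̂–3σ̂, * = beyond 3σ̂; sign = side of CL): 1:+C, 2:+C, 3:+C, 4:-C, 5:-B, 6:+C, 7:+B, 8:-C, 9:-C, 10:-B, 11:+C, 12:+C, 13:+C, 14:-C
No rule fires across all 14 points.

none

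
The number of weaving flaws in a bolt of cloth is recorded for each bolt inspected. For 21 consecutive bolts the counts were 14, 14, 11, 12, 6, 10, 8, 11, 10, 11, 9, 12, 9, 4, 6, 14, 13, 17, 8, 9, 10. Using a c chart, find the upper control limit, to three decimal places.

c̄ = (14 + 14 + 11 + 12 + 6 + 10 + 8 + 11 + 10 + 11 + 9 + 12 + 9 + 4 + 6 + 14 + 13 + 17 + 8 + 9 + 10) / 21 = 218 / 21 = 10.3810
UCL = c̄ + 3√c̄ = 10.3810 + 3 × √10.3810 = 10.3810 + 3 × 3.2219 = 20.0468

20.047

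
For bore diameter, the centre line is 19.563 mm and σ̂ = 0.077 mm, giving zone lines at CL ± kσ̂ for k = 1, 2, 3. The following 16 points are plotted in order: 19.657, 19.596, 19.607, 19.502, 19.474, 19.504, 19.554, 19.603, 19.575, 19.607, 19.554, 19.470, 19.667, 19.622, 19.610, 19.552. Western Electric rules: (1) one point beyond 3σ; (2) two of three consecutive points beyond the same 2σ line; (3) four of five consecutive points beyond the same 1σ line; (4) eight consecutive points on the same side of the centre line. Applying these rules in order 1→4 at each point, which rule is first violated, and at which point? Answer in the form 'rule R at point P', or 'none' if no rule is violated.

none

Zone of each point (C = within 1σ̂, B = 1σ̂–2σ̂, A = 2σ̂–3σ̂, * = beyond 3σ̂; sign = side of CL): 1:+B, 2:+C, 3:+C, 4:-C, 5:-B, 6:-C, 7:-C, 8:+C, 9:+C, 10:+C, 11:-C, 12:-B, 13:+B, 14:+C, 15:+C, 16:-C
No rule fires across all 16 points.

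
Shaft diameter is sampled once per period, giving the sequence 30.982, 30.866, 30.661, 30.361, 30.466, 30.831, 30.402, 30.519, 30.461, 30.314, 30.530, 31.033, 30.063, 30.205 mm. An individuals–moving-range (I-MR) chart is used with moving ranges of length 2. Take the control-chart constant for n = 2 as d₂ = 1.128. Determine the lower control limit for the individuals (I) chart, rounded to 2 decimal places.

29.80

X̄ = (30.982 + 30.866 + 30.661 + 30.361 + 30.466 + 30.831 + 30.402 + 30.519 + 30.461 + 30.314 + 30.530 + 31.033 + 30.063 + 30.205) / 14 = 30.5496
Moving ranges: 0.116, 0.205, 0.300, 0.105, 0.365, 0.429, 0.117, 0.058, 0.147, 0.216, 0.503, 0.970, 0.142; M̄R̄ = 3.6730 / 13 = 0.2825
LCL = X̄ − 3·M̄R̄/d₂ = 30.5496 − 3 × 0.2825 / 1.128 = 29.7981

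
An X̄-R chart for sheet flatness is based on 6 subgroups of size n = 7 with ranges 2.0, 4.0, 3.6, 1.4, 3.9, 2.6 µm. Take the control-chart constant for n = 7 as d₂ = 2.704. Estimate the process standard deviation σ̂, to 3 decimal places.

1.079

R̄ = (2.0 + 4.0 + 3.6 + 1.4 + 3.9 + 2.6) / 6 = 2.9167
σ̂ = R̄ / d₂ = 2.9167 / 2.704 = 1.0786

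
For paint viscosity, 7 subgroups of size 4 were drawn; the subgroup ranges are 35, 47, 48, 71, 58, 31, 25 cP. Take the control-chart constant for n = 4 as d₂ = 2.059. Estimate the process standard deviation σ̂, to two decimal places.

21.86

R̄ = (35 + 47 + 48 + 71 + 58 + 31 + 25) / 7 = 45.0000
σ̂ = R̄ / d₂ = 45.0000 / 2.059 = 21.8553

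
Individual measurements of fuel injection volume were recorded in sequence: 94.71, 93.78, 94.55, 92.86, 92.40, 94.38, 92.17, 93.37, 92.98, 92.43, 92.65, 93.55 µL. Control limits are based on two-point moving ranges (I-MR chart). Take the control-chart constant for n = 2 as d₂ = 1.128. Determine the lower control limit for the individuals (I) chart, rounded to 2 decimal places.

90.59

X̄ = (94.71 + 93.78 + 94.55 + 92.86 + 92.40 + 94.38 + 92.17 + 93.37 + 92.98 + 92.43 + 92.65 + 93.55) / 12 = 93.3192
Moving ranges: 0.93, 0.77, 1.69, 0.46, 1.98, 2.21, 1.20, 0.39, 0.55, 0.22, 0.90; M̄R̄ = 11.3000 / 11 = 1.0273
LCL = X̄ − 3·M̄R̄/d₂ = 93.3192 − 3 × 1.0273 / 1.128 = 90.5871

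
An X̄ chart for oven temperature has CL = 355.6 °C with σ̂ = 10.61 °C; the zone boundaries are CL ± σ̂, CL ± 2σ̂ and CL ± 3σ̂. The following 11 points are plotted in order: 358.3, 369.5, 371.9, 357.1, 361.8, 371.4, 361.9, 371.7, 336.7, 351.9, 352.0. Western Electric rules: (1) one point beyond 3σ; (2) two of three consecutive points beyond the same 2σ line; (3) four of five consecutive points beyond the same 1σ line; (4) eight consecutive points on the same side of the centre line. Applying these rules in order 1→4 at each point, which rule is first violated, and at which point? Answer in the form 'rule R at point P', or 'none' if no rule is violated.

Zone of each point (C = within 1σ̂, B = 1σ̂–2σ̂, A = 2σ̂–3σ̂, * = beyond 3σ̂; sign = side of CL): 1:+C, 2:+B, 3:+B, 4:+C, 5:+C, 6:+B, 7:+C, 8:+B, 9:-B, 10:-C, 11:-C
Rule 4 (eight consecutive points on the same side of the centre line) is satisfied at point 8.

rule 4 at point 8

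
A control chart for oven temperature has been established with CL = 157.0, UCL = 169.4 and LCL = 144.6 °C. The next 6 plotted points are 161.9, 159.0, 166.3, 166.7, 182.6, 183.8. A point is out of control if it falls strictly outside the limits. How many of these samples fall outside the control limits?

2

Compare each point to [144.6, 169.4]: sample 5 = 182.6 > UCL; sample 6 = 183.8 > UCL.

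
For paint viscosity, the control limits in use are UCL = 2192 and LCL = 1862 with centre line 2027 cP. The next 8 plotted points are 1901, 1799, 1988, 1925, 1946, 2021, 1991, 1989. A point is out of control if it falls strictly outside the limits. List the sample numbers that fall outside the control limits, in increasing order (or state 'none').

Compare each point to [1862, 2192]: sample 2 = 1799 < LCL.

2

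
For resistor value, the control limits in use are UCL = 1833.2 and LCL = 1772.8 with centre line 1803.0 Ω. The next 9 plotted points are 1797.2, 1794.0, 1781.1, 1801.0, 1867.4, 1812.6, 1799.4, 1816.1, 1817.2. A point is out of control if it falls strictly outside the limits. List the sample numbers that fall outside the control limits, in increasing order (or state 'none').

5

Compare each point to [1772.8, 1833.2]: sample 5 = 1867.4 > UCL.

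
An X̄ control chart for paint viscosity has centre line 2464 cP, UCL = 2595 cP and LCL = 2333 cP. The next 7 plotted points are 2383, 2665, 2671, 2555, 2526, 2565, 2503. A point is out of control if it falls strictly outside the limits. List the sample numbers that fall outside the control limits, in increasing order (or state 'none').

Compare each point to [2333, 2595]: sample 2 = 2665 > UCL; sample 3 = 2671 > UCL.

2, 3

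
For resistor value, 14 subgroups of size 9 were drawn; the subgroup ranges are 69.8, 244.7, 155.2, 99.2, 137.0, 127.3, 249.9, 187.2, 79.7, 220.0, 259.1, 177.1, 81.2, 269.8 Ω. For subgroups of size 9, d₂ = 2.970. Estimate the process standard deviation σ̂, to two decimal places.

56.69

R̄ = (69.8 + 244.7 + 155.2 + 99.2 + 137.0 + 127.3 + 249.9 + 187.2 + 79.7 + 220.0 + 259.1 + 177.1 + 81.2 + 269.8) / 14 = 168.3714
σ̂ = R̄ / d₂ = 168.3714 / 2.970 = 56.6907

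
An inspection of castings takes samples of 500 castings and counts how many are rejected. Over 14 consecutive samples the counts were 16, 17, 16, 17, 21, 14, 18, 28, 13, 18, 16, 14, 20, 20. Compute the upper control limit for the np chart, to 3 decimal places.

30.115

p̄ = Σdᵢ / (k·n) = 248 / (14 × 500) = 0.03543
UCL = np̄ + 3·√(np̄(1−p̄)) = 17.7143 + 3 × √(17.7143×0.96457) = 17.7143 + 3 × 4.1336 = 30.1151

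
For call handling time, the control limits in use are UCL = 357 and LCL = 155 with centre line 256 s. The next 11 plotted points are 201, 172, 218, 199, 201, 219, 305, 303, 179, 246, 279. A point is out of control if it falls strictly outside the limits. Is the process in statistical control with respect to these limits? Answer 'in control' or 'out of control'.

in control

All 11 points lie within [155, 357].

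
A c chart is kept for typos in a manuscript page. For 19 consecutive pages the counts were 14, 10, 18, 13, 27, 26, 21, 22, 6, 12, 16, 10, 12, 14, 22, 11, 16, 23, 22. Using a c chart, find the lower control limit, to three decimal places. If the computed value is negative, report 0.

c̄ = (14 + 10 + 18 + 13 + 27 + 26 + 21 + 22 + 6 + 12 + 16 + 10 + 12 + 14 + 22 + 11 + 16 + 23 + 22) / 19 = 315 / 19 = 16.5789
LCL = c̄ − 3√c̄ = 16.5789 − 3 × 4.0717 = 4.3638

4.364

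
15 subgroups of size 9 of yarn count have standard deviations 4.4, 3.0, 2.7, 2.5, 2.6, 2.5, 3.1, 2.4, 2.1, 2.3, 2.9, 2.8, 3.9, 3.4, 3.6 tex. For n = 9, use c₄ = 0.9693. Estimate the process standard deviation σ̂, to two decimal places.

3.04

s̄ = (4.4 + 3.0 + 2.7 + 2.5 + 2.6 + 2.5 + 3.1 + 2.4 + 2.1 + 2.3 + 2.9 + 2.8 + 3.9 + 3.4 + 3.6) / 15 = 2.9467
σ̂ = s̄ / c₄ = 2.9467 / 0.9693 = 3.0400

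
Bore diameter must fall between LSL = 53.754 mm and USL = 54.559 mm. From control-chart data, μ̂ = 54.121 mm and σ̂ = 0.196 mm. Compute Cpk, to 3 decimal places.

0.624

Cpu = (USL − μ̂) / (3σ̂) = (54.559 − 54.121) / (3 × 0.196) = 0.7449; Cpl = (μ̂ − LSL) / (3σ̂) = (54.121 − 53.754) / (3 × 0.196) = 0.6241; Cpk = min(Cpu, Cpl) = 0.6241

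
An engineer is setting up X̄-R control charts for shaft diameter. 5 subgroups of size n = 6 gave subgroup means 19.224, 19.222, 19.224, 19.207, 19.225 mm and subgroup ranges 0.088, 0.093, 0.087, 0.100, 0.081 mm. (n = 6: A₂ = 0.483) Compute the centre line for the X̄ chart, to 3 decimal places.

19.220

X̄̄ = (19.224 + 19.222 + 19.224 + 19.207 + 19.225) / 5 = 96.1020 / 5 = 19.2204
CL = X̄̄ = 19.2204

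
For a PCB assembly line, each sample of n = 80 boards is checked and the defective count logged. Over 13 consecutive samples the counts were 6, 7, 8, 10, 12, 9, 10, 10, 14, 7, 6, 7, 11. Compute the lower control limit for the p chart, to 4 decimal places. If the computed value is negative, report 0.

0.0065

p̄ = Σdᵢ / (k·n) = 117 / (13 × 80) = 0.11250
LCL = p̄ − 3·√(p̄(1−p̄)/n) = 0.11250 − 3 × 0.03533 = 0.00652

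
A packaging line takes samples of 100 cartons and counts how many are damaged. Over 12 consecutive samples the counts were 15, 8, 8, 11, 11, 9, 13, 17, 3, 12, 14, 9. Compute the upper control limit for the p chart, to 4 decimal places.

p̄ = Σdᵢ / (k·n) = 130 / (12 × 100) = 0.10833
UCL = p̄ + 3·√(p̄(1−p̄)/n) = 0.10833 + 3 × √(0.10833×0.89167/100) = 0.10833 + 3 × 0.03108 = 0.20157

0.2016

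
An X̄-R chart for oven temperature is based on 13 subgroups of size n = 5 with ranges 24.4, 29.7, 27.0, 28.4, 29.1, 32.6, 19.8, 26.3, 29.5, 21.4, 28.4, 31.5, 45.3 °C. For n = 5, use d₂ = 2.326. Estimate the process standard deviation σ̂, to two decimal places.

R̄ = (24.4 + 29.7 + 27.0 + 28.4 + 29.1 + 32.6 + 19.8 + 26.3 + 29.5 + 21.4 + 28.4 + 31.5 + 45.3) / 13 = 28.7231
σ̂ = R̄ / d₂ = 28.7231 / 2.326 = 12.3487

12.35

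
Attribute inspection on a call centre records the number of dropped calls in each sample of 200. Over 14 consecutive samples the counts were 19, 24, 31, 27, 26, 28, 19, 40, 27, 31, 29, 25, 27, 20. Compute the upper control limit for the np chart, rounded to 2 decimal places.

41.06

p̄ = Σdᵢ / (k·n) = 373 / (14 × 200) = 0.13321
UCL = np̄ + 3·√(np̄(1−p̄)) = 26.6429 + 3 × √(26.6429×0.86679) = 26.6429 + 3 × 4.8056 = 41.0596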